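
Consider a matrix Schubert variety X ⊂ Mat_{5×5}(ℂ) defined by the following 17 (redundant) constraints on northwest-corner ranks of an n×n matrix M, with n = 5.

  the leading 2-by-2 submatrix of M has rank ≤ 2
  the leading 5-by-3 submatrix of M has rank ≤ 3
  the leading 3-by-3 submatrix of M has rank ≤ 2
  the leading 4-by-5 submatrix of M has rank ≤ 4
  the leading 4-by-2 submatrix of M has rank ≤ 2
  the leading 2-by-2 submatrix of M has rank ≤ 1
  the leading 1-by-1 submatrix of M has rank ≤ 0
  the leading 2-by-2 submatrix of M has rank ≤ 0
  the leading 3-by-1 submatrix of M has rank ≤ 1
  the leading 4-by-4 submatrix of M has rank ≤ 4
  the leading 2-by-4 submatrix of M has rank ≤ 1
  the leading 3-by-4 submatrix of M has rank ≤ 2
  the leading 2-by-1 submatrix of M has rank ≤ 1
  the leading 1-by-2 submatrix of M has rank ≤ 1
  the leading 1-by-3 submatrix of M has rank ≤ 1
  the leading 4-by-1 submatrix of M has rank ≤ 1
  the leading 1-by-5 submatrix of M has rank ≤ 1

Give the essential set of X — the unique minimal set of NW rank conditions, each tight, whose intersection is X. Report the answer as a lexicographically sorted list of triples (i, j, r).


The tightest implied rank at each (i,j), from the 17 conditions:

  i=1: 0  0  1  1  1
  i=2: 0  0  1  1  2
  i=3: 1  1  2  2  3
  i=4: 1  2  3  3  4
  i=5: 1  2  3  4  5

so w = (3, 5, 1, 2, 4).

Fulton essential set (2 of the 5 Rothe cells):

[(2, 2, 0), (2, 4, 1)]


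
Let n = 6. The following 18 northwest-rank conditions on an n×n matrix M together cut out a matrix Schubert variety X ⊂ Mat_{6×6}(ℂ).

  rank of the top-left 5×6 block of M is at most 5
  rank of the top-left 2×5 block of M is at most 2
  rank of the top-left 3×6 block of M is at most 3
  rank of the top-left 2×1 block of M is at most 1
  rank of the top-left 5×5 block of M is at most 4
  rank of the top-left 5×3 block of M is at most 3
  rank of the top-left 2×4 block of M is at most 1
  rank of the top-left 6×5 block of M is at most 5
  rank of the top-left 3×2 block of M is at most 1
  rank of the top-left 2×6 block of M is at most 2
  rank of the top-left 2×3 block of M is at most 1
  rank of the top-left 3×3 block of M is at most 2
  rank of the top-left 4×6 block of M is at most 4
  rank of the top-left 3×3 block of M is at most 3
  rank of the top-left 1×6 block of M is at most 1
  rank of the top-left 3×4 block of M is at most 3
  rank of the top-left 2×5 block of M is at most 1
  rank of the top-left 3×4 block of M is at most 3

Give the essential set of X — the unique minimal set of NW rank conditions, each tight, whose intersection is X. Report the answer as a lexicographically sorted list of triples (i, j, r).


The tightest implied rank at each (i,j), from the 18 conditions:

  R[1]: 1, 1, 1, 1, 1, 1
  R[2]: 1, 1, 1, 1, 1, 2
  R[3]: 1, 1, 2, 2, 2, 3
  R[4]: 1, 2, 3, 3, 3, 4
  R[5]: 1, 2, 3, 4, 4, 5
  R[6]: 1, 2, 3, 4, 5, 6

second differences of R give the permutation w = (1, 6, 3, 2, 4, 5).

2 SE-corners of the 5-cell Rothe diagram give Ess(w):

[(2, 5, 1), (3, 2, 1)]


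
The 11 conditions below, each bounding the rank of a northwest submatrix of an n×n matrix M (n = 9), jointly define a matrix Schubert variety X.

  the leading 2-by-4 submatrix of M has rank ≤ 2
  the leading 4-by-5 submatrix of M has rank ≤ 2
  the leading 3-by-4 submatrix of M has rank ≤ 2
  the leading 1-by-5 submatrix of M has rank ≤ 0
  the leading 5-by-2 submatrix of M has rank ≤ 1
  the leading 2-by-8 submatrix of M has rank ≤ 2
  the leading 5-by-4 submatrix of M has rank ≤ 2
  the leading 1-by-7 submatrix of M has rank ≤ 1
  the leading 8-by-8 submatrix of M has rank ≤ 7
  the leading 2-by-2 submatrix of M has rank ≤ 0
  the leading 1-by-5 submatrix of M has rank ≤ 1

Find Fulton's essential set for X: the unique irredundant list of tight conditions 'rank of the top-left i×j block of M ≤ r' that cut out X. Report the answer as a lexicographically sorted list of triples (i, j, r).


Reconstructing r_w from the 11 given conditions:

  R[1]: 0, 0, 0, 0, 0, 1, 1, 1, 1
  R[2]: 0, 0, 1, 1, 1, 2, 2, 2, 2
  R[3]: 1, 1, 2, 2, 2, 3, 3, 3, 3
  R[4]: 1, 1, 2, 2, 2, 3, 4, 4, 4
  R[5]: 1, 1, 2, 2, 3, 4, 5, 5, 5
  R[6]: 1, 2, 3, 3, 4, 5, 6, 6, 6
  R[7]: 1, 2, 3, 4, 5, 6, 7, 7, 7
  R[8]: 1, 2, 3, 4, 5, 6, 7, 7, 8
  R[9]: 1, 2, 3, 4, 5, 6, 7, 8, 9

hence w(1..9) = (6, 3, 1, 7, 5, 2, 4, 9, 8).

D(w) has 13 cells with 6 SE-corners; essential set:

[(1, 5, 0), (2, 2, 0), (4, 5, 2), (5, 2, 1), (5, 4, 2), (8, 8, 7)]


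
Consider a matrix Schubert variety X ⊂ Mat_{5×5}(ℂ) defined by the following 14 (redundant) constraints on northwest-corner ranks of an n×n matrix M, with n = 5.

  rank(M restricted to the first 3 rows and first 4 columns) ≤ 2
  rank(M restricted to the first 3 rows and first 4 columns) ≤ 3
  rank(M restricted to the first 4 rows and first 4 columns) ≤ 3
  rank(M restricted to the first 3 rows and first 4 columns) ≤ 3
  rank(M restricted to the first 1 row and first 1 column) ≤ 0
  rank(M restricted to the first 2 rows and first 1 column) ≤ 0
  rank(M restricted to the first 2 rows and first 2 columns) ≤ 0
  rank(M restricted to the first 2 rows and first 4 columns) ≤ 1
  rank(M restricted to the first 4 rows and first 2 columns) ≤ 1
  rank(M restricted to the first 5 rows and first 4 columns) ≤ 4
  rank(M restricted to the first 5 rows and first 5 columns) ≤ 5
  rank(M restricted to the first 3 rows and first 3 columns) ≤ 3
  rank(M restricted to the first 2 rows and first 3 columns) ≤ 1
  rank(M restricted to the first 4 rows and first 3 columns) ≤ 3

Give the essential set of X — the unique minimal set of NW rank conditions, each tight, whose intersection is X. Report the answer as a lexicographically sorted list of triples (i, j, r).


Propagating the 14 rank bounds to every northwest block:

  i=1: 0  0  1  1  1
  i=2: 0  0  1  1  2
  i=3: 1  1  2  2  3
  i=4: 1  1  2  3  4
  i=5: 1  2  3  4  5

so w = (3, 5, 1, 4, 2).

ℓ(w)=6; the 3 essential cells (i,j,r):

[(2, 2, 0), (2, 4, 1), (4, 2, 1)]


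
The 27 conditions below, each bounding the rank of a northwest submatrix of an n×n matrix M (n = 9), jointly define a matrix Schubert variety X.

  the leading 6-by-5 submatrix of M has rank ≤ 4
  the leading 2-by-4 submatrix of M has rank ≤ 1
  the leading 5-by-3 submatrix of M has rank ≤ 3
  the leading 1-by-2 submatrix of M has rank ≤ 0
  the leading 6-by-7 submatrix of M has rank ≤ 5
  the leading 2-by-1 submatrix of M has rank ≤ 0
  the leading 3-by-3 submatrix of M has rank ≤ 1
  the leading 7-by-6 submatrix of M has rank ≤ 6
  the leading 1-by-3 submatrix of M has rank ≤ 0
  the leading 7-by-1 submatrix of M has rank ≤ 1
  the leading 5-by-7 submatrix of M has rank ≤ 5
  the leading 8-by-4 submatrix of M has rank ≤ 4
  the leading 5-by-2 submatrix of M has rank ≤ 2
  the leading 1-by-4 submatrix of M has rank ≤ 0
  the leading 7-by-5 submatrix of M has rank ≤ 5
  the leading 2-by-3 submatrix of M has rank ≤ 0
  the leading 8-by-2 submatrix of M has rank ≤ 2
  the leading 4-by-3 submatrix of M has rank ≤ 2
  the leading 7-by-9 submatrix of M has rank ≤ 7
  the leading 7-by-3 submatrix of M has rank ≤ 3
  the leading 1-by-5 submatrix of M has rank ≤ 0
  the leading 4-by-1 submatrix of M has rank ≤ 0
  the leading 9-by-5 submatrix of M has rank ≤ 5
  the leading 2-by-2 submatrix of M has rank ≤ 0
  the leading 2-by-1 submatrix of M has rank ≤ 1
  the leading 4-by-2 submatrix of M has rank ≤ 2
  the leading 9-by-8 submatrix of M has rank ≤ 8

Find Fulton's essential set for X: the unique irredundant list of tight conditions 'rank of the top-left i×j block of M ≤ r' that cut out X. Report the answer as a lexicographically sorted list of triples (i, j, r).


Computing R[i][j] = min implied NW-rank bound (n=9, 27 conditions):

  R[1]: 0 | 0 | 0 | 0 | 0 | 1 | 1 | 1 | 1
  R[2]: 0 | 0 | 0 | 1 | 1 | 2 | 2 | 2 | 2
  R[3]: 0 | 1 | 1 | 2 | 2 | 3 | 3 | 3 | 3
  R[4]: 0 | 1 | 2 | 3 | 3 | 4 | 4 | 4 | 4
  R[5]: 1 | 2 | 3 | 4 | 4 | 5 | 5 | 5 | 5
  R[6]: 1 | 2 | 3 | 4 | 4 | 5 | 5 | 6 | 6
  R[7]: 1 | 2 | 3 | 4 | 5 | 6 | 6 | 7 | 7
  R[8]: 1 | 2 | 3 | 4 | 5 | 6 | 7 | 8 | 8
  R[9]: 1 | 2 | 3 | 4 | 5 | 6 | 7 | 8 | 9

giving w = (6, 4, 2, 3, 1, 8, 5, 7, 9) via Δ²R.

5 SE-corners of the 12-cell Rothe diagram give Ess(w):

[(1, 5, 0), (2, 3, 0), (4, 1, 0), (6, 5, 4), (6, 7, 5)]


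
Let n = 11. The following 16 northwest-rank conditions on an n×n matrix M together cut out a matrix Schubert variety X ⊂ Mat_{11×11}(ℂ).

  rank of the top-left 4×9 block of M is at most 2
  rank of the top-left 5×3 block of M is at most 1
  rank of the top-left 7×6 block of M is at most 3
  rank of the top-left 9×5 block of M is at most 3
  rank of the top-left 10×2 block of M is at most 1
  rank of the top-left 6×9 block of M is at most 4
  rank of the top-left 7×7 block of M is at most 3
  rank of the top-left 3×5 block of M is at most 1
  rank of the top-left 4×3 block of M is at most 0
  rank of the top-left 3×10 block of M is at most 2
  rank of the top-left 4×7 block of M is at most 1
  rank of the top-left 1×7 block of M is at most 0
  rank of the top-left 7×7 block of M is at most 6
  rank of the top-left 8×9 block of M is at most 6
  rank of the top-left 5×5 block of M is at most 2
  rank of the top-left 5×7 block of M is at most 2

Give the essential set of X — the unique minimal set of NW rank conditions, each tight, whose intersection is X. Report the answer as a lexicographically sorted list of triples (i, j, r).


Reconstructing r_w from the 16 given conditions:

  i=1: 0 | 0 | 0 | 0 | 0 | 0 | 0 | 1 | 1 | 1 | 1
  i=2: 0 | 0 | 0 | 1 | 1 | 1 | 1 | 2 | 2 | 2 | 2
  i=3: 0 | 0 | 0 | 1 | 1 | 1 | 1 | 2 | 2 | 2 | 3
  i=4: 0 | 0 | 0 | 1 | 1 | 1 | 1 | 2 | 2 | 3 | 4
  i=5: 1 | 1 | 1 | 2 | 2 | 2 | 2 | 3 | 3 | 4 | 5
  i=6: 1 | 1 | 2 | 3 | 3 | 3 | 3 | 4 | 4 | 5 | 6
  i=7: 1 | 1 | 2 | 3 | 3 | 3 | 3 | 4 | 5 | 6 | 7
  i=8: 1 | 1 | 2 | 3 | 3 | 4 | 4 | 5 | 6 | 7 | 8
  i=9: 1 | 1 | 2 | 3 | 3 | 4 | 5 | 6 | 7 | 8 | 9
  i=10: 1 | 1 | 2 | 3 | 4 | 5 | 6 | 7 | 8 | 9 | 10
  i=11: 1 | 2 | 3 | 4 | 5 | 6 | 7 | 8 | 9 | 10 | 11

so w = (8, 4, 11, 10, 1, 3, 9, 6, 7, 5, 2).

D(w) has 35 cells with 8 SE-corners; essential set:

[(1, 7, 0), (3, 10, 2), (4, 3, 0), (4, 7, 1), (4, 9, 2), (7, 7, 3), (9, 5, 3), (10, 2, 1)]


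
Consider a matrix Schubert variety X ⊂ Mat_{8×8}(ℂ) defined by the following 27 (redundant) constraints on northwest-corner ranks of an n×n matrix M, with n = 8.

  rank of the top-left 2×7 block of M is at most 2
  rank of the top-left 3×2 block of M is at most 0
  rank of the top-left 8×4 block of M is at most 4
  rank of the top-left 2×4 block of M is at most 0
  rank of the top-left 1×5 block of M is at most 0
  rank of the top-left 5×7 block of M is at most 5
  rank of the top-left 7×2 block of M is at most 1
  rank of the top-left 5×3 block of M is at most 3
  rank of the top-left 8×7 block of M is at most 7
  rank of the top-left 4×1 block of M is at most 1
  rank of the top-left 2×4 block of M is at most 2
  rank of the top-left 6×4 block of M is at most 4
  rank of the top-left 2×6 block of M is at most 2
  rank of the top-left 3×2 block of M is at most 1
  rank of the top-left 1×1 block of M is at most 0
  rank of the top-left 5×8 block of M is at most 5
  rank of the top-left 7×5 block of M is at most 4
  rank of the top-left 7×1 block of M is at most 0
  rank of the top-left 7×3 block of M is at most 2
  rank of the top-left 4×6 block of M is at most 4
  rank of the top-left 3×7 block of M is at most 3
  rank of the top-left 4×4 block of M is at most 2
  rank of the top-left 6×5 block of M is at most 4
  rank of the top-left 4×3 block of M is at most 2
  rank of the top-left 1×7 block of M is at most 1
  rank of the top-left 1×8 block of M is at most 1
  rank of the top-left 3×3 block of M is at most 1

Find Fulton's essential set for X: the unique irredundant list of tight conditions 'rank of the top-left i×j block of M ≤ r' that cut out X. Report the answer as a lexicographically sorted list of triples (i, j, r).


Propagating the 27 rank bounds to every northwest block:

  R[1]: 0, 0, 0, 0, 0, 1, 1, 1
  R[2]: 0, 0, 0, 0, 1, 2, 2, 2
  R[3]: 0, 0, 1, 1, 2, 3, 3, 3
  R[4]: 0, 1, 2, 2, 3, 4, 4, 4
  R[5]: 0, 1, 2, 3, 4, 5, 5, 5
  R[6]: 0, 1, 2, 3, 4, 5, 6, 6
  R[7]: 0, 1, 2, 3, 4, 5, 6, 7
  R[8]: 1, 2, 3, 4, 5, 6, 7, 8

reading off 1-entries of Δ²R: w = (6, 5, 3, 2, 4, 7, 8, 1).

Rothe diagram D(w) (15 cells), 4 SE-corners (essential conditions):

[(1, 5, 0), (2, 4, 0), (3, 2, 0), (7, 1, 0)]


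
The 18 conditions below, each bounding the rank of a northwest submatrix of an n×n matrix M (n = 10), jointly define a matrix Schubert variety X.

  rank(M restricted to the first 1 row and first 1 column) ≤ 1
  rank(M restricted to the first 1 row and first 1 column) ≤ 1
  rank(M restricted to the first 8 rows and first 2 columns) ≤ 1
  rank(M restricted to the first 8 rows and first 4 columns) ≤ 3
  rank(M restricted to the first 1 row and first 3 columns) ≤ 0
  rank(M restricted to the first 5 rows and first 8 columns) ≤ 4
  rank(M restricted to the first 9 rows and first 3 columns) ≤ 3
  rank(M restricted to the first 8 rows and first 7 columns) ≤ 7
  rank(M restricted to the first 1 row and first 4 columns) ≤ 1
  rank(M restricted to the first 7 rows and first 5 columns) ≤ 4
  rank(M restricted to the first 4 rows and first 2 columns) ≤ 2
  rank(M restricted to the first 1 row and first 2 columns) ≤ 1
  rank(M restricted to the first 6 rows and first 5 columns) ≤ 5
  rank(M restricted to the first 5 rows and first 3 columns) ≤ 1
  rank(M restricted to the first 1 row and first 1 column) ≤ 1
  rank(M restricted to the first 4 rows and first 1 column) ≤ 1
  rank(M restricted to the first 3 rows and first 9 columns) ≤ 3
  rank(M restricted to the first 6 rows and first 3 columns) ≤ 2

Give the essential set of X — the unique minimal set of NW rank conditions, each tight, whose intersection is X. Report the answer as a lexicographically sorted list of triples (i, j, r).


Rank table r_w(10×10) implied by the 18 constraints:

  i=1: 0  0  0  1  1  1  1  1  1  1
  i=2: 1  1  1  2  2  2  2  2  2  2
  i=3: 1  1  1  2  3  3  3  3  3  3
  i=4: 1  1  1  2  3  4  4  4  4  4
  i=5: 1  1  1  2  3  4  4  4  5  5
  i=6: 1  1  2  3  4  5  5  5  6  6
  i=7: 1  1  2  3  4  5  6  6  7  7
  i=8: 1  1  2  3  4  5  6  7  8  8
  i=9: 1  2  3  4  5  6  7  8  9  9
  i=10: 1  2  3  4  5  6  7  8  9  10

the unique w with this rank table is (4, 1, 5, 6, 9, 3, 7, 8, 2, 10).

ℓ(w)=14; the 4 essential cells (i,j,r):

[(1, 3, 0), (5, 3, 1), (5, 8, 4), (8, 2, 1)]


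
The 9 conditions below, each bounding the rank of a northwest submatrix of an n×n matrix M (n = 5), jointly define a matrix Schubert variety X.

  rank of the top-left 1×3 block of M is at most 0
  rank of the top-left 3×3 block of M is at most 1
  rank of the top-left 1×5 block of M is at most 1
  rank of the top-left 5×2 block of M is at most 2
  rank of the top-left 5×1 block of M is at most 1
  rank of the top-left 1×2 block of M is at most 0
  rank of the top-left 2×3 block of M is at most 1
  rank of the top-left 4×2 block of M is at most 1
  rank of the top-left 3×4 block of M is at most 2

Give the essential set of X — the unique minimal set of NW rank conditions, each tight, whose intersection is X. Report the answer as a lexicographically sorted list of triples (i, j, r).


Rank table r_w(5×5) implied by the 9 constraints:

  i=1: 0, 0, 0, 1, 1
  i=2: 1, 1, 1, 2, 2
  i=3: 1, 1, 1, 2, 3
  i=4: 1, 1, 2, 3, 4
  i=5: 1, 2, 3, 4, 5

second differences of R give the permutation w = (4, 1, 5, 3, 2).

Rothe diagram D(w) (6 cells), 3 SE-corners (essential conditions):

[(1, 3, 0), (3, 3, 1), (4, 2, 1)]


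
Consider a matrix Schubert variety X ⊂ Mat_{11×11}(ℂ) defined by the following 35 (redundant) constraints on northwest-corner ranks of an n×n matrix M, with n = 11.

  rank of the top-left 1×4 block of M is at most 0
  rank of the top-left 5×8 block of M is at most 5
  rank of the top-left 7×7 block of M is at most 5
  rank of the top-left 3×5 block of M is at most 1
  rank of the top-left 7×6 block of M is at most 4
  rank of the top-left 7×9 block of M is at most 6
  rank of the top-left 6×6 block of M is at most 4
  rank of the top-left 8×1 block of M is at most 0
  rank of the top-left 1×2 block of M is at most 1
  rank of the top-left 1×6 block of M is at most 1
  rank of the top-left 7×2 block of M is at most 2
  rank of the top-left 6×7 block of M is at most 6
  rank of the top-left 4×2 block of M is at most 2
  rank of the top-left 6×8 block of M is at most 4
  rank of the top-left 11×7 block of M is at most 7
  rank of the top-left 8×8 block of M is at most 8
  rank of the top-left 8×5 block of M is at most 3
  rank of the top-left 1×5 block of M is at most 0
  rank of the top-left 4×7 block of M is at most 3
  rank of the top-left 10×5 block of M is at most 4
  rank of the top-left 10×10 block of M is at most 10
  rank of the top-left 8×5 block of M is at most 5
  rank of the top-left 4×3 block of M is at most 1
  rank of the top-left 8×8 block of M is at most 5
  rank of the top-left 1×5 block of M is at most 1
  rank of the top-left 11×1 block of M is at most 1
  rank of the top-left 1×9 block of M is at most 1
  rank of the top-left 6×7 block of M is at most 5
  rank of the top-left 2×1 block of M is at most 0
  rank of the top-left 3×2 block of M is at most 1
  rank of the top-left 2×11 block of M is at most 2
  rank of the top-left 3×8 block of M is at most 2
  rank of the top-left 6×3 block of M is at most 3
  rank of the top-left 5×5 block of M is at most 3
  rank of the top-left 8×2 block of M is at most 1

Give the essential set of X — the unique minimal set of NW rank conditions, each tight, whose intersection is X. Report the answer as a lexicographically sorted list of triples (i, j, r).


Recovering R(i,j) via the rank-extension bound from the 35 conditions:

  0 | 0 | 0 | 0 | 0 | 1 | 1 | 1 | 1 | 1 | 1
  0 | 1 | 1 | 1 | 1 | 2 | 2 | 2 | 2 | 2 | 2
  0 | 1 | 1 | 1 | 1 | 2 | 2 | 2 | 3 | 3 | 3
  0 | 1 | 1 | 2 | 2 | 3 | 3 | 3 | 4 | 4 | 4
  0 | 1 | 2 | 3 | 3 | 4 | 4 | 4 | 5 | 5 | 5
  0 | 1 | 2 | 3 | 3 | 4 | 4 | 4 | 5 | 6 | 6
  0 | 1 | 2 | 3 | 3 | 4 | 5 | 5 | 6 | 7 | 7
  0 | 1 | 2 | 3 | 3 | 4 | 5 | 5 | 6 | 7 | 8
  1 | 2 | 3 | 4 | 4 | 5 | 6 | 6 | 7 | 8 | 9
  1 | 2 | 3 | 4 | 4 | 5 | 6 | 7 | 8 | 9 | 10
  1 | 2 | 3 | 4 | 5 | 6 | 7 | 8 | 9 | 10 | 11

the unique w with this rank table is (6, 2, 9, 4, 3, 10, 7, 11, 1, 8, 5).

Rothe diagram D(w) (25 cells), 9 SE-corners (essential conditions):

[(1, 5, 0), (3, 5, 1), (3, 8, 2), (4, 3, 1), (6, 8, 4), (8, 1, 0), (8, 5, 3), (8, 8, 5), (10, 5, 4)]


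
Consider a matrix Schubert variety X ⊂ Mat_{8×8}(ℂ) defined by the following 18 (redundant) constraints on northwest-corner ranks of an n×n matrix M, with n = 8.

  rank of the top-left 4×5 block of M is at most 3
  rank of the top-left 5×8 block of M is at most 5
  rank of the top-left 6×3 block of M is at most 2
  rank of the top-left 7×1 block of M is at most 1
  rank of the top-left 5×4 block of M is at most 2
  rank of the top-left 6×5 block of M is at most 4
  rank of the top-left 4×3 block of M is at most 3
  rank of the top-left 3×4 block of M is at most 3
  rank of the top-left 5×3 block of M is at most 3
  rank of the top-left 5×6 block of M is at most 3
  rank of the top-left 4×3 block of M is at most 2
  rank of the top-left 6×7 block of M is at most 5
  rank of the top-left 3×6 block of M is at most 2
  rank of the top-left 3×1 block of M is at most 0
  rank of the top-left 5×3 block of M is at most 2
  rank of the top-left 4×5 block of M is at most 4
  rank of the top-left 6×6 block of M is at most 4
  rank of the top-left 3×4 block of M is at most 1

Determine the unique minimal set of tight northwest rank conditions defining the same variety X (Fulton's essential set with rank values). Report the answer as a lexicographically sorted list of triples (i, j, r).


Recovering R(i,j) via the rank-extension bound from the 18 conditions:

  R[1]: 0  1  1  1  1  1  1  1
  R[2]: 0  1  1  1  2  2  2  2
  R[3]: 0  1  1  1  2  2  3  3
  R[4]: 1  2  2  2  3  3  4  4
  R[5]: 1  2  2  2  3  3  4  5
  R[6]: 1  2  2  3  4  4  5  6
  R[7]: 1  2  3  4  5  5  6  7
  R[8]: 1  2  3  4  5  6  7  8

second differences of R give the permutation w = (2, 5, 7, 1, 8, 4, 3, 6).

6 SE-corners of the 12-cell Rothe diagram give Ess(w):

[(3, 1, 0), (3, 4, 1), (3, 6, 2), (5, 4, 2), (5, 6, 3), (6, 3, 2)]


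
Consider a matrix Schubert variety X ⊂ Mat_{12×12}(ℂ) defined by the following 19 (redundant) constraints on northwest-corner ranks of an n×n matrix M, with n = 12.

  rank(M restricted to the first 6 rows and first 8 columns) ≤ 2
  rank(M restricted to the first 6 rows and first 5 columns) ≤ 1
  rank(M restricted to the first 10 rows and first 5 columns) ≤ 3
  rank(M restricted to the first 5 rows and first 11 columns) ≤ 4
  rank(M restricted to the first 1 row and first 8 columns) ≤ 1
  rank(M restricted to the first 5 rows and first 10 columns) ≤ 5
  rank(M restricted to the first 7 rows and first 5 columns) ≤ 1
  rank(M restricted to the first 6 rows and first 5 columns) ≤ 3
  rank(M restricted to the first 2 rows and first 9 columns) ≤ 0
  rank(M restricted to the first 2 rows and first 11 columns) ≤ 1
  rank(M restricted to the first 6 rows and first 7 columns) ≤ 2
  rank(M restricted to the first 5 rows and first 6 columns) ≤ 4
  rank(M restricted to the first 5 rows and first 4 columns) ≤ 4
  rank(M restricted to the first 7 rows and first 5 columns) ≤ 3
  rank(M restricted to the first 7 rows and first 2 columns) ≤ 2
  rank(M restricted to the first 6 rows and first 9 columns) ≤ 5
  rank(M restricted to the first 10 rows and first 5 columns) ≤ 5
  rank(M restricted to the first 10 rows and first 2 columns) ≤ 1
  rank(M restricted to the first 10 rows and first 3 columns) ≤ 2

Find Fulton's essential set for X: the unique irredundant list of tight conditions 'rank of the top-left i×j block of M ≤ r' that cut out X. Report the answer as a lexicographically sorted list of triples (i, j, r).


Propagating the 19 rank bounds to every northwest block:

  row 1: 0  0  0  0  0  0  0  0  0  1  1  1
  row 2: 0  0  0  0  0  0  0  0  0  1  1  2
  row 3: 1  1  1  1  1  1  1  1  1  2  2  3
  row 4: 1  1  1  1  1  2  2  2  2  3  3  4
  row 5: 1  1  1  1  1  2  2  2  3  4  4  5
  row 6: 1  1  1  1  1  2  2  2  3  4  5  6
  row 7: 1  1  1  1  1  2  3  3  4  5  6  7
  row 8: 1  1  2  2  2  3  4  4  5  6  7  8
  row 9: 1  1  2  3  3  4  5  5  6  7  8  9
  row 10: 1  1  2  3  3  4  5  6  7  8  9  10
  row 11: 1  2  3  4  4  5  6  7  8  9  10  11
  row 12: 1  2  3  4  5  6  7  8  9  10  11  12

giving w = (10, 12, 1, 6, 9, 11, 7, 3, 4, 8, 2, 5) via Δ²R.

|D(w)|=43, |Ess(w)|=6:

[(2, 9, 0), (2, 11, 1), (6, 8, 2), (7, 5, 1), (10, 2, 1), (10, 5, 3)]


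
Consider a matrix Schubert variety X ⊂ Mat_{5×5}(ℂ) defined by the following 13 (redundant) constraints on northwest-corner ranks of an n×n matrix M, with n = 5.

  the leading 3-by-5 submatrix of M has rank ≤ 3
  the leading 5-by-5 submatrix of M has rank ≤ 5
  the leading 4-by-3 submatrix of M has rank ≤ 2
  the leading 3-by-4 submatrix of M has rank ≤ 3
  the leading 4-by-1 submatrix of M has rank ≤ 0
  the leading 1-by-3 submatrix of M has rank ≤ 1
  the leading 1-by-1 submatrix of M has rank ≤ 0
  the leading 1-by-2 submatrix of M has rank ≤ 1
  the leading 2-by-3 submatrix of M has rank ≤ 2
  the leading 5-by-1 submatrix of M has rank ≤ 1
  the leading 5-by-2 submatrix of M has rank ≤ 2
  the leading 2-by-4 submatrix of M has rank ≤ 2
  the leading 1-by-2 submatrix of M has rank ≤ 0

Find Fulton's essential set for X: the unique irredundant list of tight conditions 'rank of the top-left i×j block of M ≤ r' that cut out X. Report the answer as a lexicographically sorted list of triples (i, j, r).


The tightest implied rank at each (i,j), from the 13 conditions:

  0 | 0 | 1 | 1 | 1
  0 | 1 | 2 | 2 | 2
  0 | 1 | 2 | 3 | 3
  0 | 1 | 2 | 3 | 4
  1 | 2 | 3 | 4 | 5

second differences of R give the permutation w = (3, 2, 4, 5, 1).

D(w) has 5 cells with 2 SE-corners; essential set:

[(1, 2, 0), (4, 1, 0)]


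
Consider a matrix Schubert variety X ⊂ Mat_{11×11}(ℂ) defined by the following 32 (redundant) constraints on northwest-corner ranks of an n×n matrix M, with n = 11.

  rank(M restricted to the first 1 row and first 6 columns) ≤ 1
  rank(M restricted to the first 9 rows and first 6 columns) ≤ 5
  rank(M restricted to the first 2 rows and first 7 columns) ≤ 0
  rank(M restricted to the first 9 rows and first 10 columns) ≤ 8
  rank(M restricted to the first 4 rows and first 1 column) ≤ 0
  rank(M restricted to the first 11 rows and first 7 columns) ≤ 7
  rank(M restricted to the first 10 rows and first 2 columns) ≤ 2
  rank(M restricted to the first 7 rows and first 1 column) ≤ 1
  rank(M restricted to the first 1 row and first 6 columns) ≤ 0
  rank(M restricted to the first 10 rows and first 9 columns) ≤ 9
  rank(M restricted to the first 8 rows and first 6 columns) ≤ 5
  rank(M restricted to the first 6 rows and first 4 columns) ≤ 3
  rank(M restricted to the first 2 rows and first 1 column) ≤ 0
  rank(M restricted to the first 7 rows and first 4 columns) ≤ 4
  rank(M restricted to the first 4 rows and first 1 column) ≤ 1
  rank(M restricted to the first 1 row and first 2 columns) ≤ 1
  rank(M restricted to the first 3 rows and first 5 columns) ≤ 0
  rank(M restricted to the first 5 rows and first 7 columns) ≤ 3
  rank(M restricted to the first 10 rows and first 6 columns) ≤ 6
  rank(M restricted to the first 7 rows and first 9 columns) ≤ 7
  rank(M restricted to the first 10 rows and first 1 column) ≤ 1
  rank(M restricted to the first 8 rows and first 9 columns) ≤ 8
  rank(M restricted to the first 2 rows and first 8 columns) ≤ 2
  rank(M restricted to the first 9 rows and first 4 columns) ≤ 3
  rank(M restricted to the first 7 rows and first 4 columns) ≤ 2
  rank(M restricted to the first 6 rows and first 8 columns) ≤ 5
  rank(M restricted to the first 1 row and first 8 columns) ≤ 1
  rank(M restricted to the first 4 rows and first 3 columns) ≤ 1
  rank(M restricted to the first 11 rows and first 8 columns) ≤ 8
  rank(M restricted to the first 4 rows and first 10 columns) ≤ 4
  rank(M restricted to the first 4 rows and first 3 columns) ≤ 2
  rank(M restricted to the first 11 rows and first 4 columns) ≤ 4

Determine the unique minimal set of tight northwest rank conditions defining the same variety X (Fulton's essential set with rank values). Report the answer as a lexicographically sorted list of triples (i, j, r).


Computing R[i][j] = min implied NW-rank bound (n=11, 32 conditions):

  i=1: 0  0  0  0  0  0  0  1  1  1  1
  i=2: 0  0  0  0  0  0  0  1  2  2  2
  i=3: 0  0  0  0  0  1  1  2  3  3  3
  i=4: 0  1  1  1  1  2  2  3  4  4  4
  i=5: 1  2  2  2  2  3  3  4  5  5  5
  i=6: 1  2  2  2  3  4  4  5  6  6  6
  i=7: 1  2  2  2  3  4  5  6  7  7  7
  i=8: 1  2  3  3  4  5  6  7  8  8  8
  i=9: 1  2  3  3  4  5  6  7  8  8  9
  i=10: 1  2  3  4  5  6  7  8  9  9  10
  i=11: 1  2  3  4  5  6  7  8  9  10  11

hence w(1..11) = (8, 9, 6, 2, 1, 5, 7, 3, 11, 4, 10).

Fulton essential set (6 of the 26 Rothe cells):

[(2, 7, 0), (3, 5, 0), (4, 1, 0), (7, 4, 2), (9, 4, 3), (9, 10, 8)]


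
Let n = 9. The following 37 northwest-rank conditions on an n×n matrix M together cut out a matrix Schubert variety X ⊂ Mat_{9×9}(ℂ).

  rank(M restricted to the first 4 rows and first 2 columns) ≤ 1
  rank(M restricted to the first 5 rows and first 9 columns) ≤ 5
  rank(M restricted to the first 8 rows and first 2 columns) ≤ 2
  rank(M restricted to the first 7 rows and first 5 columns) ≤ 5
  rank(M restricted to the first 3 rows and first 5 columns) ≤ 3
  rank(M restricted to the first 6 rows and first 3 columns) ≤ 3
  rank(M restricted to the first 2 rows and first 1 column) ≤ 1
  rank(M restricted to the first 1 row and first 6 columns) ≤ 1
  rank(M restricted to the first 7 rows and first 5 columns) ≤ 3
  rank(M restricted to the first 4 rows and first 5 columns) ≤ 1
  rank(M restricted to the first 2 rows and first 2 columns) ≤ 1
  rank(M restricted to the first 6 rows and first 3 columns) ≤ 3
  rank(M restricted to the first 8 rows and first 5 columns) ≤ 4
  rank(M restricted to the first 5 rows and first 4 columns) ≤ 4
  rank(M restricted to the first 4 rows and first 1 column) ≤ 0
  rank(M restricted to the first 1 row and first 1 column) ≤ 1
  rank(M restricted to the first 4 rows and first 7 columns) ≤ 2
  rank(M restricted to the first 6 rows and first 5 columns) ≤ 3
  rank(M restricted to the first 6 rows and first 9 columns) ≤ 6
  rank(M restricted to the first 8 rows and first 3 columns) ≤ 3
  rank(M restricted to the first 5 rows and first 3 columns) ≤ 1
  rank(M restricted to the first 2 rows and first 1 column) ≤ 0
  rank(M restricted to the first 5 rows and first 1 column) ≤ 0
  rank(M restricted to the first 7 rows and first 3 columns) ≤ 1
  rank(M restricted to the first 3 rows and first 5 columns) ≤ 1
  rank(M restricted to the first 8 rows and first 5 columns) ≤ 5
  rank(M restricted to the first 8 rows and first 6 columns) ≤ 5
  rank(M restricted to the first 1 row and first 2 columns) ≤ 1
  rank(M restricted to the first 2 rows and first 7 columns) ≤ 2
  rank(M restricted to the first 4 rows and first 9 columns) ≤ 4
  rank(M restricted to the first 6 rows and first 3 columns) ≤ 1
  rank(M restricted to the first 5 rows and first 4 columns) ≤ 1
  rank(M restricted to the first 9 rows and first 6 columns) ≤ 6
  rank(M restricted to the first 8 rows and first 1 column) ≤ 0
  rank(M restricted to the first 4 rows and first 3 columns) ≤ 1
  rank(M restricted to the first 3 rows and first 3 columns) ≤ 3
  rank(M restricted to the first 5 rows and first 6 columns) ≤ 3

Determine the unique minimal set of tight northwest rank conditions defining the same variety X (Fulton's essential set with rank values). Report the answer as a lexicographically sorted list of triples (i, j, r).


The tightest implied rank at each (i,j), from the 37 conditions:

  0, 1, 1, 1, 1, 1, 1, 1, 1
  0, 1, 1, 1, 1, 2, 2, 2, 2
  0, 1, 1, 1, 1, 2, 2, 3, 3
  0, 1, 1, 1, 1, 2, 2, 3, 4
  0, 1, 1, 1, 2, 3, 3, 4, 5
  0, 1, 1, 2, 3, 4, 4, 5, 6
  0, 1, 1, 2, 3, 4, 5, 6, 7
  0, 1, 2, 3, 4, 5, 6, 7, 8
  1, 2, 3, 4, 5, 6, 7, 8, 9

the unique w with this rank table is (2, 6, 8, 9, 5, 4, 7, 3, 1).

5 SE-corners of the 23-cell Rothe diagram give Ess(w):

[(4, 5, 1), (4, 7, 2), (5, 4, 1), (7, 3, 1), (8, 1, 0)]


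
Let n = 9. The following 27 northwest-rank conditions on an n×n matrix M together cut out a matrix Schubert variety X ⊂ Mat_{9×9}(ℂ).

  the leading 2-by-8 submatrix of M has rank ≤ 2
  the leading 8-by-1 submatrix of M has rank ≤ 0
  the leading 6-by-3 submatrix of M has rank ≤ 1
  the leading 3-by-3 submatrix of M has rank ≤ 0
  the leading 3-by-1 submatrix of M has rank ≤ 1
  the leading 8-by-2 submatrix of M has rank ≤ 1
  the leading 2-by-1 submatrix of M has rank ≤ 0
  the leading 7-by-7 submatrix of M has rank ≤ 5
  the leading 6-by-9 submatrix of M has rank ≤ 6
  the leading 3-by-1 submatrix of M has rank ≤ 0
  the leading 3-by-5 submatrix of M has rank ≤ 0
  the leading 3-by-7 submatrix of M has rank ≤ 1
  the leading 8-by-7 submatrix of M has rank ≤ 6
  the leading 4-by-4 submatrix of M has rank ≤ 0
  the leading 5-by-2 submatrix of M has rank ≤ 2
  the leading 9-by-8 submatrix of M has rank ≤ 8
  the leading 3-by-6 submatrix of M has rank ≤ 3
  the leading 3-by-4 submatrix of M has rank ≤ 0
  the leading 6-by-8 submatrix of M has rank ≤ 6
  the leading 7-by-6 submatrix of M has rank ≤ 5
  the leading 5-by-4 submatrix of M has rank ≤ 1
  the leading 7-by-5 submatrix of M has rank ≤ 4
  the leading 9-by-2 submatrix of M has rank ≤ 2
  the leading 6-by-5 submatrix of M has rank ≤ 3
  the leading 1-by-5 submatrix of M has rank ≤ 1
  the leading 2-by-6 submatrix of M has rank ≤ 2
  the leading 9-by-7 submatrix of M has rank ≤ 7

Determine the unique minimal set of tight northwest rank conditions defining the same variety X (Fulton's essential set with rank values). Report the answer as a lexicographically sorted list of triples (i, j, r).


Propagating the 27 rank bounds to every northwest block:

  R[1]: 0 | 0 | 0 | 0 | 0 | 1 | 1 | 1 | 1
  R[2]: 0 | 0 | 0 | 0 | 0 | 1 | 1 | 2 | 2
  R[3]: 0 | 0 | 0 | 0 | 0 | 1 | 1 | 2 | 3
  R[4]: 0 | 0 | 0 | 0 | 1 | 2 | 2 | 3 | 4
  R[5]: 0 | 1 | 1 | 1 | 2 | 3 | 3 | 4 | 5
  R[6]: 0 | 1 | 1 | 2 | 3 | 4 | 4 | 5 | 6
  R[7]: 0 | 1 | 2 | 3 | 4 | 5 | 5 | 6 | 7
  R[8]: 0 | 1 | 2 | 3 | 4 | 5 | 6 | 7 | 8
  R[9]: 1 | 2 | 3 | 4 | 5 | 6 | 7 | 8 | 9

second differences of R give the permutation w = (6, 8, 9, 5, 2, 4, 3, 7, 1).

|D(w)|=26, |Ess(w)|=5:

[(3, 5, 0), (3, 7, 1), (4, 4, 0), (6, 3, 1), (8, 1, 0)]


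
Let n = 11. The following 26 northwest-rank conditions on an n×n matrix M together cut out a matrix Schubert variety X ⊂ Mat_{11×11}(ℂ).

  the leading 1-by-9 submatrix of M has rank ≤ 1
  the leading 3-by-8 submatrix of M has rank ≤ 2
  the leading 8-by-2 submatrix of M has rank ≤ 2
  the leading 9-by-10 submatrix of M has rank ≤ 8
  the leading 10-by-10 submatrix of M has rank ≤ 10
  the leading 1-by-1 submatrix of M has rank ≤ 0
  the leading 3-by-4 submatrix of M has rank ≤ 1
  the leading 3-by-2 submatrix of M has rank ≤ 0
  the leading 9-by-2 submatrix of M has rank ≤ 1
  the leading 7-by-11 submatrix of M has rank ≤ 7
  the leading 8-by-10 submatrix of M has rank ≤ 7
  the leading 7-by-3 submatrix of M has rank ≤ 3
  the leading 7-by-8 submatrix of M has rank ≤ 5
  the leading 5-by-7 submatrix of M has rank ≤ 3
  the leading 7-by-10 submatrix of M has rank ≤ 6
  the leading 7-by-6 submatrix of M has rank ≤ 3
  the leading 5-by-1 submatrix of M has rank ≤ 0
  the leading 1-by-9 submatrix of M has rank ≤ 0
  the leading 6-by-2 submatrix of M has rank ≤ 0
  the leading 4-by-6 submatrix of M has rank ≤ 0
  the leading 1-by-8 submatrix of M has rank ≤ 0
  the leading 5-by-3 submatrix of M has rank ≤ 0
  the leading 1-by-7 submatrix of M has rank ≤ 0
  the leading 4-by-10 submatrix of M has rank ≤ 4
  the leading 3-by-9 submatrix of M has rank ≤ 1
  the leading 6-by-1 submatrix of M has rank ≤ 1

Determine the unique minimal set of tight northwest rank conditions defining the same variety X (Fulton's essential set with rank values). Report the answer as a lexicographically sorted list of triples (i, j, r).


Propagating the 26 rank bounds to every northwest block:

  row 1: 0 0 0 0 0 0 0 0 0 1 1
  row 2: 0 0 0 0 0 0 1 1 1 2 2
  row 3: 0 0 0 0 0 0 1 1 1 2 3
  row 4: 0 0 0 0 0 0 1 2 2 3 4
  row 5: 0 0 0 1 1 1 2 3 3 4 5
  row 6: 0 0 1 2 2 2 3 4 4 5 6
  row 7: 1 1 2 3 3 3 4 5 5 6 7
  row 8: 1 1 2 3 4 4 5 6 6 7 8
  row 9: 1 1 2 3 4 5 6 7 7 8 9
  row 10: 1 2 3 4 5 6 7 8 8 9 10
  row 11: 1 2 3 4 5 6 7 8 9 10 11

giving w = (10, 7, 11, 8, 4, 3, 1, 5, 6, 2, 9) via Δ²R.

6 SE-corners of the 36-cell Rothe diagram give Ess(w):

[(1, 9, 0), (3, 9, 1), (4, 6, 0), (5, 3, 0), (6, 2, 0), (9, 2, 1)]


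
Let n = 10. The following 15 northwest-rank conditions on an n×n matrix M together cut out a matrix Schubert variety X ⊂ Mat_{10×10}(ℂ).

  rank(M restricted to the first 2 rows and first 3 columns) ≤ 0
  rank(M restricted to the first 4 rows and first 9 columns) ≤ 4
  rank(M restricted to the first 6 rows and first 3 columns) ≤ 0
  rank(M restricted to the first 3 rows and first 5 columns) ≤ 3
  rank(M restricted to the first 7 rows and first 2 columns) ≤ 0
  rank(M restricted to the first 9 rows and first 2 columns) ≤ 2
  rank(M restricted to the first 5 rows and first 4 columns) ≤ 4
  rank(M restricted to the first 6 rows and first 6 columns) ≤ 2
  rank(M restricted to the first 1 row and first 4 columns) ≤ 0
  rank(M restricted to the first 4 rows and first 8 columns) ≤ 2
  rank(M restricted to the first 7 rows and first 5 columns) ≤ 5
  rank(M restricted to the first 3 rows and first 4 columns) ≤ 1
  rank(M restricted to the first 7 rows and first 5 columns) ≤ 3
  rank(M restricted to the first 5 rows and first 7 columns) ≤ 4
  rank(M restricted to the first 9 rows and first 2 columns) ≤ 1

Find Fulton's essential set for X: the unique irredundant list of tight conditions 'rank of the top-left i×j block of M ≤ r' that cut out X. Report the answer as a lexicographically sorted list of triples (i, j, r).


Computing R[i][j] = min implied NW-rank bound (n=10, 15 conditions):

  row 1: 0 | 0 | 0 | 0 | 1 | 1 | 1 | 1 | 1 | 1
  row 2: 0 | 0 | 0 | 1 | 2 | 2 | 2 | 2 | 2 | 2
  row 3: 0 | 0 | 0 | 1 | 2 | 2 | 2 | 2 | 3 | 3
  row 4: 0 | 0 | 0 | 1 | 2 | 2 | 2 | 2 | 3 | 4
  row 5: 0 | 0 | 0 | 1 | 2 | 2 | 3 | 3 | 4 | 5
  row 6: 0 | 0 | 0 | 1 | 2 | 2 | 3 | 4 | 5 | 6
  row 7: 0 | 0 | 1 | 2 | 3 | 3 | 4 | 5 | 6 | 7
  row 8: 1 | 1 | 2 | 3 | 4 | 4 | 5 | 6 | 7 | 8
  row 9: 1 | 1 | 2 | 3 | 4 | 5 | 6 | 7 | 8 | 9
  row 10: 1 | 2 | 3 | 4 | 5 | 6 | 7 | 8 | 9 | 10

the unique w with this rank table is (5, 4, 9, 10, 7, 8, 3, 1, 6, 2).

|D(w)|=30, |Ess(w)|=6:

[(1, 4, 0), (4, 8, 2), (6, 3, 0), (6, 6, 2), (7, 2, 0), (9, 2, 1)]


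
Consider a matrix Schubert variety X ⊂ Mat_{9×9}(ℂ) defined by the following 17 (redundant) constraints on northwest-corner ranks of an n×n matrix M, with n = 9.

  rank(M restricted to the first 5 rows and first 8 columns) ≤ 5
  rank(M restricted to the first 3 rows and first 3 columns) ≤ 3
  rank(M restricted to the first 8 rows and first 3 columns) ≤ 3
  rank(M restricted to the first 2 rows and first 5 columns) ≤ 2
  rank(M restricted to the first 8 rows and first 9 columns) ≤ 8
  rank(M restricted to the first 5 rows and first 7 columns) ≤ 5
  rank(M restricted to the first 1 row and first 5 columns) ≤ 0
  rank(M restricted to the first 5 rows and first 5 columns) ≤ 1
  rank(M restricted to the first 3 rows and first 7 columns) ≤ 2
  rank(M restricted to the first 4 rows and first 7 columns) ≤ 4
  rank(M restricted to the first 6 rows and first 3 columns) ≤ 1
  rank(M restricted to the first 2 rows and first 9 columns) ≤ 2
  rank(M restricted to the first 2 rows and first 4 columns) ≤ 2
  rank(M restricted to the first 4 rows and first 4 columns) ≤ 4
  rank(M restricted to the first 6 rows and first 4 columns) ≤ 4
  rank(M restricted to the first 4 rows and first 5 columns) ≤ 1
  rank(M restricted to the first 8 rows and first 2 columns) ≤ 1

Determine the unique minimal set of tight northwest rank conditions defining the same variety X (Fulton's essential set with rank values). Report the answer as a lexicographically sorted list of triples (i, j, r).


Propagating the 17 rank bounds to every northwest block:

  R[1]: 0  0  0  0  0  1  1  1  1
  R[2]: 1  1  1  1  1  2  2  2  2
  R[3]: 1  1  1  1  1  2  2  3  3
  R[4]: 1  1  1  1  1  2  3  4  4
  R[5]: 1  1  1  1  1  2  3  4  5
  R[6]: 1  1  1  2  2  3  4  5  6
  R[7]: 1  1  2  3  3  4  5  6  7
  R[8]: 1  1  2  3  4  5  6  7  8
  R[9]: 1  2  3  4  5  6  7  8  9

reading off 1-entries of Δ²R: w = (6, 1, 8, 7, 9, 4, 3, 5, 2).

|D(w)|=22, |Ess(w)|=5:

[(1, 5, 0), (3, 7, 2), (5, 5, 1), (6, 3, 1), (8, 2, 1)]


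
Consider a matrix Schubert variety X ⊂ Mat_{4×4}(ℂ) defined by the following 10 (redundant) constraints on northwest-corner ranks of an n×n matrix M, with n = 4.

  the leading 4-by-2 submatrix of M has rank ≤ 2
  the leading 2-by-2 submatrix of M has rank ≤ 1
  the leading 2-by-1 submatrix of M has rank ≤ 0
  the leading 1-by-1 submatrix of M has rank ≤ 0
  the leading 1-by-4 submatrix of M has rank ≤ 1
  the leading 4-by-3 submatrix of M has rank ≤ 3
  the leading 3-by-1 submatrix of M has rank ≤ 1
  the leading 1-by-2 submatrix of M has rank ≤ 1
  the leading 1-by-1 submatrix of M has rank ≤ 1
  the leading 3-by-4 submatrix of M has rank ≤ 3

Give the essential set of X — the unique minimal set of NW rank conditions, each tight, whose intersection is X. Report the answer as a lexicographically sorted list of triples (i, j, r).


Computing R[i][j] = min implied NW-rank bound (n=4, 10 conditions):

  0 1 1 1
  0 1 2 2
  1 2 3 3
  1 2 3 4

second differences of R give the permutation w = (2, 3, 1, 4).

D(w) has 2 cells with 1 SE-corner; essential set:

[(2, 1, 0)]
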